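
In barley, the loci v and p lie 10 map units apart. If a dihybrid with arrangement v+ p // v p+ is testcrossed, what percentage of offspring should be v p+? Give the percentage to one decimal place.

A map distance of 10 map units corresponds to a recombination frequency of 0.100.
The F1 is v+ p / v p+, so v p+ is a parental gamete class with expected frequency (1 − r)/2 = 0.900/2 = 0.4500.
That is 0.4500 = 45.0% of the progeny.

45.0%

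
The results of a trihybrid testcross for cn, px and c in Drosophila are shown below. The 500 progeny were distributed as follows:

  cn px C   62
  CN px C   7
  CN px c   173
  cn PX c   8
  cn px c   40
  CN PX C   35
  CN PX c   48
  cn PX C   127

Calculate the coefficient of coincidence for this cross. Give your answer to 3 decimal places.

The two most frequent reciprocal classes, CN px c and cn PX C, are the parental types, so the F1 was CN px c / cn PX C.
The two rarest classes, CN px C and cn PX c, are the double crossovers. Comparing them with the parentals, only the c allele has switched, so c is the middle locus and the order is px – c – cn.
px–c: (110 + 15)/500 = 0.2500; c–cn: (75 + 15)/500 = 0.1800.
Expected DCO frequency = 0.2500 × 0.1800 ≈ 0.04500; observed = 15/500 ≈ 0.03000.
Coefficient of coincidence = 0.03000/0.04500 ≈ 0.667.

0.667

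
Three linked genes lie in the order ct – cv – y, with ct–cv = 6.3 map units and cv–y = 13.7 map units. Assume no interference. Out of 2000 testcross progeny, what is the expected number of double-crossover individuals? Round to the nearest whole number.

Map distances give recombination frequencies of 0.063 and 0.137 for the two intervals.
With no interference, expected double-crossover frequency = 0.063 × 0.137 = 0.00863.
Expected number = 0.00863 × 2000 = 17.26 ≈ 17.

17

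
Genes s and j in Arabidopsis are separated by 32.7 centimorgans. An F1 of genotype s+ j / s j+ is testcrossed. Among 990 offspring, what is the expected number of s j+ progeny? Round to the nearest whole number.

333

A map distance of 32.7 centimorgans corresponds to a recombination frequency of 0.327.
The F1 is s+ j / s j+, so s j+ is a parental gamete class with expected frequency (1 − r)/2 = 0.673/2 = 0.3365.
Expected number = 0.3365 × 990 = 333.14 ≈ 333.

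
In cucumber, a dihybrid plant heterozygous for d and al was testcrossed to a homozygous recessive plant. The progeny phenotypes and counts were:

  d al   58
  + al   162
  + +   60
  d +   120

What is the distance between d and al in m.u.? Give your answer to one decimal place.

29.5 m.u.

The two most frequent classes, + al (162) and d + (120), are the parental types, so the F1 was + al / d +.
The recombinant classes are + + and d al: 60 + 58 = 118.
Recombination frequency = 118/400 = 0.2950 ≈ 29.5%, i.e. 29.5 m.u.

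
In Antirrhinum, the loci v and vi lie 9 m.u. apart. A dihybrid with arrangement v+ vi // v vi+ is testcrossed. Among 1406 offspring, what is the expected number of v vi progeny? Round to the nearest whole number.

63

A map distance of 9 m.u. corresponds to a recombination frequency of 0.090.
The F1 is v+ vi / v vi+, so v vi is a recombinant gamete class with expected frequency r/2 = 0.090/2 = 0.0450.
Expected number = 0.0450 × 1406 = 63.27 ≈ 63.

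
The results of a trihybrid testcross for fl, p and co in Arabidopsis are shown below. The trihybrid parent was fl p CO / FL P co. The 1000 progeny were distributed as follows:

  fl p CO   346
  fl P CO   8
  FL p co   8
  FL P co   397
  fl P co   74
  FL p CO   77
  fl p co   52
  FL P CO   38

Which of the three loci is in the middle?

The two rarest classes, fl P CO and FL p co, are the double crossovers. Comparing them with the parentals, only the p allele has switched, so p is the middle locus and the order is fl – p – co.

p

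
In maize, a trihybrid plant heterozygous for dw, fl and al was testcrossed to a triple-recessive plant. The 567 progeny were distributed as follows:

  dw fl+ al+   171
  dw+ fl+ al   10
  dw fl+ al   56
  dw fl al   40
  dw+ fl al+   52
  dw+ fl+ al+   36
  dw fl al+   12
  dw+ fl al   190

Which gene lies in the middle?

The two most frequent reciprocal classes, dw fl+ al+ and dw+ fl al, are the parental types, so the F1 was dw fl+ al+ / dw+ fl al.
The two rarest classes, dw fl al+ and dw+ fl+ al, are the double crossovers. Comparing them with the parentals, only the fl allele has switched, so fl is the middle locus and the order is dw – fl – al.

fl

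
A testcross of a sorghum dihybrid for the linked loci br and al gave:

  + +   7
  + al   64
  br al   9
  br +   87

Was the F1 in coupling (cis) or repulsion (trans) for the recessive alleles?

The two most frequent classes are + al (64) and br + (87); these are the parental (non-recombinant) types.
So the F1 carried + al on one chromosome and br + on the other — the recessive alleles are on opposite chromosomes (trans / repulsion).

trans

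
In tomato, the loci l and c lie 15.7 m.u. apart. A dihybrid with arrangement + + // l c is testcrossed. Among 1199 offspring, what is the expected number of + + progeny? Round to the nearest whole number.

A map distance of 15.7 m.u. corresponds to a recombination frequency of 0.157.
The F1 is + + / l c, so + + is a parental gamete class with expected frequency (1 − r)/2 = 0.843/2 = 0.4215.
Expected number = 0.4215 × 1199 = 505.38 ≈ 505.

505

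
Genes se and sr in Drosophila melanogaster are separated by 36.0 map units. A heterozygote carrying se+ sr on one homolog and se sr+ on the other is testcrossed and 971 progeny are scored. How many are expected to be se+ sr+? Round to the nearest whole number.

A map distance of 36.0 map units corresponds to a recombination frequency of 0.360.
The F1 is se+ sr / se sr+, so se+ sr+ is a recombinant gamete class with expected frequency r/2 = 0.360/2 = 0.1800.
Expected number = 0.1800 × 971 = 174.78 ≈ 175.

175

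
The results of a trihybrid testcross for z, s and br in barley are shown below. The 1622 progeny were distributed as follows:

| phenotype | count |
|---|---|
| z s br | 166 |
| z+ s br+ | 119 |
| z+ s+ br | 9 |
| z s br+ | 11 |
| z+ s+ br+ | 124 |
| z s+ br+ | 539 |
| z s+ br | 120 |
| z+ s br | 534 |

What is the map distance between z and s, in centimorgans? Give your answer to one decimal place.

19.1 centimorgans

The two most frequent reciprocal classes, z s+ br+ and z+ s br, are the parental types, so the F1 was z s+ br+ / z+ s br.
The two rarest classes, z s br+ and z+ s+ br, are the double crossovers. Comparing them with the parentals, only the s allele has switched, so s is the middle locus and the order is br – s – z.
Crossovers in the s–z interval produce the single-crossover classes z+ s+ br+ and z s br (124 + 166 = 290) plus the double crossovers (20).
RF(s–z) = (290 + 20) / 1622 = 310/1622 = 0.1911 → 19.1 centimorgans.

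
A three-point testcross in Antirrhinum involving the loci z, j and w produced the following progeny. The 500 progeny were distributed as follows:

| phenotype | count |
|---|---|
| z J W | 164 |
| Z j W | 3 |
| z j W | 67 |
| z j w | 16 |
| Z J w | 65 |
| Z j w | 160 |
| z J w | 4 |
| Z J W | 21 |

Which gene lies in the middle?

The two most frequent reciprocal classes, z J W and Z j w, are the parental types, so the F1 was z J W / Z j w.
The two rarest classes, z J w and Z j W, are the double crossovers. Comparing them with the parentals, only the w allele has switched, so w is the middle locus and the order is z – w – j.

w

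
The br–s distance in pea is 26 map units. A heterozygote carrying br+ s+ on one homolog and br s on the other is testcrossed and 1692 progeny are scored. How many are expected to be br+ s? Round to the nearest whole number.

A map distance of 26 map units corresponds to a recombination frequency of 0.260.
The F1 is br+ s+ / br s, so br+ s is a recombinant gamete class with expected frequency r/2 = 0.260/2 = 0.1300.
Expected number = 0.1300 × 1692 = 219.96 ≈ 220.

220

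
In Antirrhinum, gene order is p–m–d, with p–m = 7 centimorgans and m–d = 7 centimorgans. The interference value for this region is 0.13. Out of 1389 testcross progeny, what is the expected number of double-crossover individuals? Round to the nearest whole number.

Map distances give recombination frequencies of 0.070 and 0.070 for the two intervals.
With interference 0.13 (so coincidence = 0.87), expected double-crossover frequency = 0.070 × 0.070 × 0.87 = 0.00426.
Expected number = 0.00426 × 1389 = 5.92 ≈ 6.

6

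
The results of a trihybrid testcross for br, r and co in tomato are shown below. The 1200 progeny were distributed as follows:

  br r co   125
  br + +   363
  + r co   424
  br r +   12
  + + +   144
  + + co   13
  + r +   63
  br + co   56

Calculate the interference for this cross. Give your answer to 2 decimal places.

0.29

The two most frequent reciprocal classes, br + + and + r co, are the parental types, so the F1 was br + + / + r co.
The two rarest classes, br r + and + + co, are the double crossovers. Comparing them with the parentals, only the r allele has switched, so r is the middle locus and the order is co – r – br.
co–r: (119 + 25)/1200 = 0.1200; r–br: (269 + 25)/1200 = 0.2450.
Expected DCO frequency = 0.1200 × 0.2450 ≈ 0.02940; observed = 25/1200 ≈ 0.02083.
Coefficient of coincidence = 0.02083/0.02940 ≈ 0.71; interference = 1 − 0.71 = 0.29.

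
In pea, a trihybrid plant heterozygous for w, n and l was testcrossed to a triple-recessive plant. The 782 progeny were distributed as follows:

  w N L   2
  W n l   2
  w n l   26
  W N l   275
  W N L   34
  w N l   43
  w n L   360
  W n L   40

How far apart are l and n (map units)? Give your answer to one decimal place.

The two most frequent reciprocal classes, w n L and W N l, are the parental types, so the F1 was w n L / W N l.
The two rarest classes, w N L and W n l, are the double crossovers. Comparing them with the parentals, only the n allele has switched, so n is the middle locus and the order is w – n – l.
Crossovers in the n–l interval produce the single-crossover classes w n l and W N L (26 + 34 = 60) plus the double crossovers (4).
RF(n–l) = (60 + 4) / 782 = 64/782 = 0.0818 → 8.2 map units.

8.2 map units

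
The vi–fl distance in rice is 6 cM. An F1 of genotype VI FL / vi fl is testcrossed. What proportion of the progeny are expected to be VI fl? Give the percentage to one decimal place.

3.0%

A map distance of 6 cM corresponds to a recombination frequency of 0.060.
The F1 is VI FL / vi fl, so VI fl is a recombinant gamete class with expected frequency r/2 = 0.060/2 = 0.0300.
That is 0.0300 = 3.0% of the progeny.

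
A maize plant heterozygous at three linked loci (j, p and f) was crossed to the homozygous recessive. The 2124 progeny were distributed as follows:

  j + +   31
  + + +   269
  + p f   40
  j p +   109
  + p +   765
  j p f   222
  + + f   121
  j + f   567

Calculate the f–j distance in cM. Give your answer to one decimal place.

14.2 cM

The two most frequent reciprocal classes, j + f and + p +, are the parental types, so the F1 was j + f / + p +.
The two rarest classes, j + + and + p f, are the double crossovers. Comparing them with the parentals, only the f allele has switched, so f is the middle locus and the order is j – f – p.
Crossovers in the j–f interval produce the single-crossover classes + + f and j p + (121 + 109 = 230) plus the double crossovers (71).
RF(j–f) = (230 + 71) / 2124 = 301/2124 = 0.1417 → 14.2 cM.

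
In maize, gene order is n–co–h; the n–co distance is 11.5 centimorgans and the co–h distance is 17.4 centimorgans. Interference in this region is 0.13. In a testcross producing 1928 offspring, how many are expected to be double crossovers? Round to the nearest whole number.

Map distances give recombination frequencies of 0.115 and 0.174 for the two intervals.
With interference 0.13 (so coincidence = 0.87), expected double-crossover frequency = 0.115 × 0.174 × 0.87 = 0.01741.
Expected number = 0.01741 × 1928 = 33.56 ≈ 34.

34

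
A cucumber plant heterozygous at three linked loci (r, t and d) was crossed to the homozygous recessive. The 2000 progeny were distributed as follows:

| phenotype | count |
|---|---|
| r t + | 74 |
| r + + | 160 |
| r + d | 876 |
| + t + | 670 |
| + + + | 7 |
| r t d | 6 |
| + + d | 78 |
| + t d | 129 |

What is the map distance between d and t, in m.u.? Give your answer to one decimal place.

The two most frequent reciprocal classes, + t + and r + d, are the parental types, so the F1 was + t + / r + d.
The two rarest classes, + + + and r t d, are the double crossovers. Comparing them with the parentals, only the t allele has switched, so t is the middle locus and the order is d – t – r.
Crossovers in the d–t interval produce the single-crossover classes + t d and r + + (129 + 160 = 289) plus the double crossovers (13).
RF(d–t) = (289 + 13) / 2000 = 302/2000 = 0.1510 → 15.1 m.u.

15.1 m.u.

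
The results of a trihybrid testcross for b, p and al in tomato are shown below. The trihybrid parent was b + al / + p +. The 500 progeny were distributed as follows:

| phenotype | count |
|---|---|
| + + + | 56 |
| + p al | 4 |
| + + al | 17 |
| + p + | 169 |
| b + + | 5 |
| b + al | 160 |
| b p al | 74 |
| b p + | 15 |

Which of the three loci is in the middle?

The two rarest classes, b + + and + p al, are the double crossovers. Comparing them with the parentals, only the al allele has switched, so al is the middle locus and the order is b – al – p.

al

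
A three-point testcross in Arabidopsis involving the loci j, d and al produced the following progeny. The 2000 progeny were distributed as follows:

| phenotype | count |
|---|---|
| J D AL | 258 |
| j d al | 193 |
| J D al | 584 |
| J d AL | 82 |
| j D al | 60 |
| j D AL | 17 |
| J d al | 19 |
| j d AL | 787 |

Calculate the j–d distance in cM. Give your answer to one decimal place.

8.9 cM

The two most frequent reciprocal classes, J D al and j d AL, are the parental types, so the F1 was J D al / j d AL.
The two rarest classes, J d al and j D AL, are the double crossovers. Comparing them with the parentals, only the d allele has switched, so d is the middle locus and the order is al – d – j.
Crossovers in the d–j interval produce the single-crossover classes j D al and J d AL (60 + 82 = 142) plus the double crossovers (36).
RF(d–j) = (142 + 36) / 2000 = 178/2000 = 0.0890 → 8.9 cM.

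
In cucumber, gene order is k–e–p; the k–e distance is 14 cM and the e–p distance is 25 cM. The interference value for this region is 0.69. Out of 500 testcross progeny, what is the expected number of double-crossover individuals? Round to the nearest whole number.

Map distances give recombination frequencies of 0.140 and 0.250 for the two intervals.
With interference 0.69 (so coincidence = 0.31), expected double-crossover frequency = 0.140 × 0.250 × 0.31 = 0.01085.
Expected number = 0.01085 × 500 = 5.43 ≈ 5.

5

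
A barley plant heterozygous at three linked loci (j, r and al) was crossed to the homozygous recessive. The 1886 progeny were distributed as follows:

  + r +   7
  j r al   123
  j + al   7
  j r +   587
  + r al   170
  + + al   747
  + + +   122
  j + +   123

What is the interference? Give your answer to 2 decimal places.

0.67

The two most frequent reciprocal classes, j r + and + + al, are the parental types, so the F1 was j r + / + + al.
The two rarest classes, + r + and j + al, are the double crossovers. Comparing them with the parentals, only the j allele has switched, so j is the middle locus and the order is al – j – r.
al–j: (245 + 14)/1886 = 0.1373; j–r: (293 + 14)/1886 = 0.1628.
Expected DCO frequency = 0.1373 × 0.1628 ≈ 0.02235; observed = 14/1886 ≈ 0.00742.
Coefficient of coincidence = 0.00742/0.02235 ≈ 0.33; interference = 1 − 0.33 = 0.67.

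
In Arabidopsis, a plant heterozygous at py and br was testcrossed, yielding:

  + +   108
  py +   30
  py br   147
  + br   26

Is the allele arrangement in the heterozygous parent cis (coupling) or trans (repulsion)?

cis

The two most frequent classes are + + (108) and py br (147); these are the parental (non-recombinant) types.
So the F1 carried + + on one chromosome and py br on the other — the recessive alleles are on the same chromosome (cis / coupling).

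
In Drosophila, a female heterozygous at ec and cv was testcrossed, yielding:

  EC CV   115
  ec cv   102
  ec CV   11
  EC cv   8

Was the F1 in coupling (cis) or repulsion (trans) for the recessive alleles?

cis

The two most frequent classes are EC CV (115) and ec cv (102); these are the parental (non-recombinant) types.
So the F1 carried EC CV on one chromosome and ec cv on the other — the recessive alleles are on the same chromosome (cis / coupling).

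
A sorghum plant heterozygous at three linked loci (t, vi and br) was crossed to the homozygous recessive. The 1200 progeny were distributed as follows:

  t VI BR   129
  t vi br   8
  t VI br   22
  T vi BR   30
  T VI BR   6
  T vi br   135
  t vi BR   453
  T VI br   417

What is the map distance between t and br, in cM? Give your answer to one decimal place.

The two most frequent reciprocal classes, t vi BR and T VI br, are the parental types, so the F1 was t vi BR / T VI br.
The two rarest classes, t vi br and T VI BR, are the double crossovers. Comparing them with the parentals, only the br allele has switched, so br is the middle locus and the order is vi – br – t.
Crossovers in the br–t interval produce the single-crossover classes T vi BR and t VI br (30 + 22 = 52) plus the double crossovers (14).
RF(br–t) = (52 + 14) / 1200 = 66/1200 = 0.0550 → 5.5 cM.

5.5 cM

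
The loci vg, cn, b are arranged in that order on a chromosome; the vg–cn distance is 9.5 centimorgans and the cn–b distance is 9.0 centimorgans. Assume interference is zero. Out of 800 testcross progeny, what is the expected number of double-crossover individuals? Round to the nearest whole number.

7

Map distances give recombination frequencies of 0.095 and 0.090 for the two intervals.
With no interference, expected double-crossover frequency = 0.095 × 0.090 = 0.00855.
Expected number = 0.00855 × 800 = 6.84 ≈ 7.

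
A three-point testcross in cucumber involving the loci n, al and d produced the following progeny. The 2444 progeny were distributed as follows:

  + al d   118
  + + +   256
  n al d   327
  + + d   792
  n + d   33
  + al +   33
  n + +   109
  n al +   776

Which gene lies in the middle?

n

The two most frequent reciprocal classes, + + d and n al +, are the parental types, so the F1 was + + d / n al +.
The two rarest classes, n + d and + al +, are the double crossovers. Comparing them with the parentals, only the n allele has switched, so n is the middle locus and the order is al – n – d.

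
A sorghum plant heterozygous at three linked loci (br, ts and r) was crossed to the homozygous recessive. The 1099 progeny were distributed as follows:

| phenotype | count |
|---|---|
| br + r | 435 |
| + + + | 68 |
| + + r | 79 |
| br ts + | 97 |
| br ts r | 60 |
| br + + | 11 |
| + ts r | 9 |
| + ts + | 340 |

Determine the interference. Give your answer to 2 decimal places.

0.24

The two most frequent reciprocal classes, br + r and + ts +, are the parental types, so the F1 was br + r / + ts +.
The two rarest classes, br + + and + ts r, are the double crossovers. Comparing them with the parentals, only the r allele has switched, so r is the middle locus and the order is ts – r – br.
ts–r: (128 + 20)/1099 = 0.1347; r–br: (176 + 20)/1099 = 0.1783.
Expected DCO frequency = 0.1347 × 0.1783 ≈ 0.02402; observed = 20/1099 ≈ 0.01820.
Coefficient of coincidence = 0.01820/0.02402 ≈ 0.76; interference = 1 − 0.76 = 0.24.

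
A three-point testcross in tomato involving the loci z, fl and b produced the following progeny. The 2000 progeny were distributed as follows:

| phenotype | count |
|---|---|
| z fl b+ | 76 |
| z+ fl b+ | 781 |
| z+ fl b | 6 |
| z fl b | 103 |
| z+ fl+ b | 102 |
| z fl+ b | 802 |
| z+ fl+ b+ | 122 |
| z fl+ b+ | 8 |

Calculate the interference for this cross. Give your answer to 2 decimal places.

The two most frequent reciprocal classes, z+ fl b+ and z fl+ b, are the parental types, so the F1 was z+ fl b+ / z fl+ b.
The two rarest classes, z+ fl b and z fl+ b+, are the double crossovers. Comparing them with the parentals, only the b allele has switched, so b is the middle locus and the order is z – b – fl.
z–b: (178 + 14)/2000 = 0.0960; b–fl: (225 + 14)/2000 = 0.1195.
Expected DCO frequency = 0.0960 × 0.1195 ≈ 0.01147; observed = 14/2000 ≈ 0.00700.
Coefficient of coincidence = 0.00700/0.01147 ≈ 0.61; interference = 1 − 0.61 = 0.39.

0.39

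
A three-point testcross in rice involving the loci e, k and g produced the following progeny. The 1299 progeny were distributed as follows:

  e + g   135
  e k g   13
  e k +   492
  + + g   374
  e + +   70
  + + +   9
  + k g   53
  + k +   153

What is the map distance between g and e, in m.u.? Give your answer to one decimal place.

The two most frequent reciprocal classes, e k + and + + g, are the parental types, so the F1 was e k + / + + g.
The two rarest classes, e k g and + + +, are the double crossovers. Comparing them with the parentals, only the g allele has switched, so g is the middle locus and the order is e – g – k.
Crossovers in the e–g interval produce the single-crossover classes + k + and e + g (153 + 135 = 288) plus the double crossovers (22).
RF(e–g) = (288 + 22) / 1299 = 310/1299 = 0.2386 → 23.9 m.u.

23.9 m.u.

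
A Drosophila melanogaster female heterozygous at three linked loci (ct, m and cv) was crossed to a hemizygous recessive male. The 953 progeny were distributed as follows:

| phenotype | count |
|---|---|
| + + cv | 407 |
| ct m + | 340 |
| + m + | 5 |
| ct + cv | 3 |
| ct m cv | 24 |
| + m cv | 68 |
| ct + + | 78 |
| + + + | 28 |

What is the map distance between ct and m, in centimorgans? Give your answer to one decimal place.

The two most frequent reciprocal classes, ct m + and + + cv, are the parental types, so the F1 was ct m + / + + cv.
The two rarest classes, + m + and ct + cv, are the double crossovers. Comparing them with the parentals, only the ct allele has switched, so ct is the middle locus and the order is m – ct – cv.
Crossovers in the m–ct interval produce the single-crossover classes ct + + and + m cv (78 + 68 = 146) plus the double crossovers (8).
RF(m–ct) = (146 + 8) / 953 = 154/953 = 0.1616 → 16.2 centimorgans.

16.2 centimorgans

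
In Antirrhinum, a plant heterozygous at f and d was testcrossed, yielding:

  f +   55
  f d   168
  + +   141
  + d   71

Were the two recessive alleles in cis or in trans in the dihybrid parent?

cis

The two most frequent classes are + + (141) and f d (168); these are the parental (non-recombinant) types.
So the F1 carried + + on one chromosome and f d on the other — the recessive alleles are on the same chromosome (cis / coupling).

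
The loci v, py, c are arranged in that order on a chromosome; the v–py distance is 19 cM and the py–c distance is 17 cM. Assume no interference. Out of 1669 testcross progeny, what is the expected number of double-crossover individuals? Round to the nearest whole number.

54

Map distances give recombination frequencies of 0.190 and 0.170 for the two intervals.
With no interference, expected double-crossover frequency = 0.190 × 0.170 = 0.03230.
Expected number = 0.03230 × 1669 = 53.91 ≈ 54.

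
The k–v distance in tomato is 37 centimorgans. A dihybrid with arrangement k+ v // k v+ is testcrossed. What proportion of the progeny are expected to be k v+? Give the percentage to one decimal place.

A map distance of 37 centimorgans corresponds to a recombination frequency of 0.370.
The F1 is k+ v / k v+, so k v+ is a parental gamete class with expected frequency (1 − r)/2 = 0.630/2 = 0.3150.
That is 0.3150 = 31.5% of the progeny.

31.5%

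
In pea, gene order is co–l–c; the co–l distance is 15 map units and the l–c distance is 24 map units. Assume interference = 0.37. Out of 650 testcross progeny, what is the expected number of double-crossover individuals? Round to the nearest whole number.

15

Map distances give recombination frequencies of 0.150 and 0.240 for the two intervals.
With interference 0.37 (so coincidence = 0.63), expected double-crossover frequency = 0.150 × 0.240 × 0.63 = 0.02268.
Expected number = 0.02268 × 650 = 14.74 ≈ 15.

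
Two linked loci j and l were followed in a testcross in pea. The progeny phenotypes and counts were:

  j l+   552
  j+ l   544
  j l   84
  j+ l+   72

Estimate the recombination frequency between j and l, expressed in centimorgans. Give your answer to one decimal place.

12.5 centimorgans

The two most frequent classes, j+ l (544) and j l+ (552), are the parental types, so the F1 was j+ l / j l+.
The recombinant classes are j+ l+ and j l: 72 + 84 = 156.
Recombination frequency = 156/1252 = 0.1246 ≈ 12.5%, i.e. 12.5 centimorgans.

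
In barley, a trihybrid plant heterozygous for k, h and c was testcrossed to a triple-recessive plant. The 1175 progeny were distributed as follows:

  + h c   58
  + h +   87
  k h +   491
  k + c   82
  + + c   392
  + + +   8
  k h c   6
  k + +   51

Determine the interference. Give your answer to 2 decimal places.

0.27

The two most frequent reciprocal classes, + + c and k h +, are the parental types, so the F1 was + + c / k h +.
The two rarest classes, + + + and k h c, are the double crossovers. Comparing them with the parentals, only the c allele has switched, so c is the middle locus and the order is h – c – k.
h–c: (109 + 14)/1175 = 0.1047; c–k: (169 + 14)/1175 = 0.1557.
Expected DCO frequency = 0.1047 × 0.1557 ≈ 0.01630; observed = 14/1175 ≈ 0.01191.
Coefficient of coincidence = 0.01191/0.01630 ≈ 0.73; interference = 1 − 0.73 = 0.27.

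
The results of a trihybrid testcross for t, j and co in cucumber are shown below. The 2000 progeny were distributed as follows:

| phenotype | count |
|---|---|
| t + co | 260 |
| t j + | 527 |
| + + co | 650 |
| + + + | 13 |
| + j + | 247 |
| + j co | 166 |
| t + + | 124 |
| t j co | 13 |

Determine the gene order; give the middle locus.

co

The two most frequent reciprocal classes, t j + and + + co, are the parental types, so the F1 was t j + / + + co.
The two rarest classes, t j co and + + +, are the double crossovers. Comparing them with the parentals, only the co allele has switched, so co is the middle locus and the order is t – co – j.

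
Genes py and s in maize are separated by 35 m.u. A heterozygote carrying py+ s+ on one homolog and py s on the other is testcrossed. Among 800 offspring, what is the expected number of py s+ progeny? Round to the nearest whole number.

A map distance of 35 m.u. corresponds to a recombination frequency of 0.350.
The F1 is py+ s+ / py s, so py s+ is a recombinant gamete class with expected frequency r/2 = 0.350/2 = 0.1750.
Expected number = 0.1750 × 800 = 140.00 ≈ 140.

140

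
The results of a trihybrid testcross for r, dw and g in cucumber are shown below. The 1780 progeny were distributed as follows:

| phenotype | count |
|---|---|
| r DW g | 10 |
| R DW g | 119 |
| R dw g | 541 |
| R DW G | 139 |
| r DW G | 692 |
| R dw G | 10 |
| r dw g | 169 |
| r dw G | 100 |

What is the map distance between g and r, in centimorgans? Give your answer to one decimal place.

18.4 centimorgans

The two most frequent reciprocal classes, r DW G and R dw g, are the parental types, so the F1 was r DW G / R dw g.
The two rarest classes, r DW g and R dw G, are the double crossovers. Comparing them with the parentals, only the g allele has switched, so g is the middle locus and the order is dw – g – r.
Crossovers in the g–r interval produce the single-crossover classes R DW G and r dw g (139 + 169 = 308) plus the double crossovers (20).
RF(g–r) = (308 + 20) / 1780 = 328/1780 = 0.1843 → 18.4 centimorgans.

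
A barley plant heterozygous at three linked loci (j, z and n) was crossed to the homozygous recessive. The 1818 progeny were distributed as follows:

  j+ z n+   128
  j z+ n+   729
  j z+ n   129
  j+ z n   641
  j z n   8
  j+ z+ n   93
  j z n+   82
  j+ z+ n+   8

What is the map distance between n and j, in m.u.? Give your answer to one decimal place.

The two most frequent reciprocal classes, j z+ n+ and j+ z n, are the parental types, so the F1 was j z+ n+ / j+ z n.
The two rarest classes, j+ z+ n+ and j z n, are the double crossovers. Comparing them with the parentals, only the j allele has switched, so j is the middle locus and the order is n – j – z.
Crossovers in the n–j interval produce the single-crossover classes j z+ n and j+ z n+ (129 + 128 = 257) plus the double crossovers (16).
RF(n–j) = (257 + 16) / 1818 = 273/1818 = 0.1502 → 15.0 m.u.

15.0 m.u.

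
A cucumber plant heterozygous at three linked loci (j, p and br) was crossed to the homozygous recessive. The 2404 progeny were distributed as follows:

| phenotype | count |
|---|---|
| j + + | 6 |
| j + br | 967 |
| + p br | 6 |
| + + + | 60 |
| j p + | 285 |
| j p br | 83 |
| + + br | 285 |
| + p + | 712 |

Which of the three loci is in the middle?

br

The two most frequent reciprocal classes, + p + and j + br, are the parental types, so the F1 was + p + / j + br.
The two rarest classes, + p br and j + +, are the double crossovers. Comparing them with the parentals, only the br allele has switched, so br is the middle locus and the order is p – br – j.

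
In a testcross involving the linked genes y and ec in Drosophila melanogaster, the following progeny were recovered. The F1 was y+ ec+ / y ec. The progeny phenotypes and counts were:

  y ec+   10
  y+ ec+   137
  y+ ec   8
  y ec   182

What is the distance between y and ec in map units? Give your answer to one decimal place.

5.3 map units

The recombinant classes are y+ ec and y ec+: 8 + 10 = 18.
Recombination frequency = 18/337 = 0.0534 ≈ 5.3%, i.e. 5.3 map units.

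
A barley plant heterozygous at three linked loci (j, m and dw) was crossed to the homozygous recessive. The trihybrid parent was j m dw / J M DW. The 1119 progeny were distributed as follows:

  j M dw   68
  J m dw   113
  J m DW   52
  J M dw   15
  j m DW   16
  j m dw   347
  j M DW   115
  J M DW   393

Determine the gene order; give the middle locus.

dw

The two rarest classes, j m DW and J M dw, are the double crossovers. Comparing them with the parentals, only the dw allele has switched, so dw is the middle locus and the order is j – dw – m.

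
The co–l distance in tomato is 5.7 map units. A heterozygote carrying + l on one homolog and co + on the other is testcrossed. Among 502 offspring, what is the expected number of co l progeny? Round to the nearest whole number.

14

A map distance of 5.7 map units corresponds to a recombination frequency of 0.057.
The F1 is + l / co +, so co l is a recombinant gamete class with expected frequency r/2 = 0.057/2 = 0.0285.
Expected number = 0.0285 × 502 = 14.31 ≈ 14.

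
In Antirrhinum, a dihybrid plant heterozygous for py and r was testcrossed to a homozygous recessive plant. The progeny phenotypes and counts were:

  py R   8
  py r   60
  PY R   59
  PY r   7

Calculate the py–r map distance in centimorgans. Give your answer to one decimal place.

The two most frequent classes, PY R (59) and py r (60), are the parental types, so the F1 was PY R / py r.
The recombinant classes are PY r and py R: 7 + 8 = 15.
Recombination frequency = 15/134 = 0.1119 ≈ 11.2%, i.e. 11.2 centimorgans.

11.2 centimorgans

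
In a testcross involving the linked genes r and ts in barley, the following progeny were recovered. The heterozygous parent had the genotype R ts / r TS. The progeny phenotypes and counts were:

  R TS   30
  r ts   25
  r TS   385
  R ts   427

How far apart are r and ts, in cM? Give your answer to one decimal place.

6.3 cM

The recombinant classes are R TS and r ts: 30 + 25 = 55.
Recombination frequency = 55/867 = 0.0634 ≈ 6.3%, i.e. 6.3 cM.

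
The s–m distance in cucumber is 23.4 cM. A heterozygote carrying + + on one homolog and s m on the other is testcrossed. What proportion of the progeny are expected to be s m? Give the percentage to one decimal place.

A map distance of 23.4 cM corresponds to a recombination frequency of 0.234.
The F1 is + + / s m, so s m is a parental gamete class with expected frequency (1 − r)/2 = 0.766/2 = 0.3830.
That is 0.3830 = 38.3% of the progeny.

38.3%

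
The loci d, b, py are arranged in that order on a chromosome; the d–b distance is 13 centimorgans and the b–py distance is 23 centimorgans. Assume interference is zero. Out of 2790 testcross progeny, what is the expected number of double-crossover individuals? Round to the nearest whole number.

83

Map distances give recombination frequencies of 0.130 and 0.230 for the two intervals.
With no interference, expected double-crossover frequency = 0.130 × 0.230 = 0.02990.
Expected number = 0.02990 × 2790 = 83.42 ≈ 83.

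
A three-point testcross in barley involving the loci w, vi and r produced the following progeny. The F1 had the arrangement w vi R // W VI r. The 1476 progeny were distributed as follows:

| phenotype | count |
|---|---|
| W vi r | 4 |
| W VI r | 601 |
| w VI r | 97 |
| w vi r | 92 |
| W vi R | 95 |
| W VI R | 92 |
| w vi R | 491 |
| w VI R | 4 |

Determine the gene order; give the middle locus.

vi

The two rarest classes, w VI R and W vi r, are the double crossovers. Comparing them with the parentals, only the vi allele has switched, so vi is the middle locus and the order is w – vi – r.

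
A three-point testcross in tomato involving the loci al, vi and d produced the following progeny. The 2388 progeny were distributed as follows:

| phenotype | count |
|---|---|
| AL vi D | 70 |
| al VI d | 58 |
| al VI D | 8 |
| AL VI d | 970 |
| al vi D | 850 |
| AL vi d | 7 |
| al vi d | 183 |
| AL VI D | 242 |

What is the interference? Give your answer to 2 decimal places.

The two most frequent reciprocal classes, AL VI d and al vi D, are the parental types, so the F1 was AL VI d / al vi D.
The two rarest classes, AL vi d and al VI D, are the double crossovers. Comparing them with the parentals, only the vi allele has switched, so vi is the middle locus and the order is d – vi – al.
d–vi: (425 + 15)/2388 = 0.1843; vi–al: (128 + 15)/2388 = 0.0599.
Expected DCO frequency = 0.1843 × 0.0599 ≈ 0.01104; observed = 15/2388 ≈ 0.00628.
Coefficient of coincidence = 0.00628/0.01104 ≈ 0.57; interference = 1 − 0.57 = 0.43.

0.43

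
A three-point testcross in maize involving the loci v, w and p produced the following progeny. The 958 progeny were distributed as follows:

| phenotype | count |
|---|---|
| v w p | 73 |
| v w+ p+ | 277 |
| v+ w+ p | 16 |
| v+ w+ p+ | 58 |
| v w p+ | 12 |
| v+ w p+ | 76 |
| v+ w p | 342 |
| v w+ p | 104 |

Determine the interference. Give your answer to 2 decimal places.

0.19

The two most frequent reciprocal classes, v w+ p+ and v+ w p, are the parental types, so the F1 was v w+ p+ / v+ w p.
The two rarest classes, v w p+ and v+ w+ p, are the double crossovers. Comparing them with the parentals, only the w allele has switched, so w is the middle locus and the order is v – w – p.
v–w: (131 + 28)/958 = 0.1660; w–p: (180 + 28)/958 = 0.2171.
Expected DCO frequency = 0.1660 × 0.2171 ≈ 0.03604; observed = 28/958 ≈ 0.02923.
Coefficient of coincidence = 0.02923/0.03604 ≈ 0.81; interference = 1 − 0.81 = 0.19.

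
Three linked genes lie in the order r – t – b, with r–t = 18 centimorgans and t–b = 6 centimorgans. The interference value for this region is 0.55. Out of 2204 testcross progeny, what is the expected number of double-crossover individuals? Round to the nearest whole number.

11

Map distances give recombination frequencies of 0.180 and 0.060 for the two intervals.
With interference 0.55 (so coincidence = 0.45), expected double-crossover frequency = 0.180 × 0.060 × 0.45 = 0.00486.
Expected number = 0.00486 × 2204 = 10.71 ≈ 11.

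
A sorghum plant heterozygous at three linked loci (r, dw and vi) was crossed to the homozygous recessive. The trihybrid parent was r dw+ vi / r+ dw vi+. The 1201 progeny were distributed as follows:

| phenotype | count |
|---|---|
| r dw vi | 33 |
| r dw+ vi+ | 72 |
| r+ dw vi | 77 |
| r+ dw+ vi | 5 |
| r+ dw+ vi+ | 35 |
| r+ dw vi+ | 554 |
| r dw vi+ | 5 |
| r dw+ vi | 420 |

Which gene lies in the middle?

The two rarest classes, r+ dw+ vi and r dw vi+, are the double crossovers. Comparing them with the parentals, only the r allele has switched, so r is the middle locus and the order is vi – r – dw.

r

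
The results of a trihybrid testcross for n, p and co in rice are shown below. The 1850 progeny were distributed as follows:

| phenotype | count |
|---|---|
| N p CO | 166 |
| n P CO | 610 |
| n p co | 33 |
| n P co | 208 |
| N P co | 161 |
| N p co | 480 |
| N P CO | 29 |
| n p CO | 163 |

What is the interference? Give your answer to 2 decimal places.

The two most frequent reciprocal classes, N p co and n P CO, are the parental types, so the F1 was N p co / n P CO.
The two rarest classes, n p co and N P CO, are the double crossovers. Comparing them with the parentals, only the n allele has switched, so n is the middle locus and the order is p – n – co.
p–n: (324 + 62)/1850 = 0.2086; n–co: (374 + 62)/1850 = 0.2357.
Expected DCO frequency = 0.2086 × 0.2357 ≈ 0.04917; observed = 62/1850 ≈ 0.03351.
Coefficient of coincidence = 0.03351/0.04917 ≈ 0.68; interference = 1 − 0.68 = 0.32.

0.32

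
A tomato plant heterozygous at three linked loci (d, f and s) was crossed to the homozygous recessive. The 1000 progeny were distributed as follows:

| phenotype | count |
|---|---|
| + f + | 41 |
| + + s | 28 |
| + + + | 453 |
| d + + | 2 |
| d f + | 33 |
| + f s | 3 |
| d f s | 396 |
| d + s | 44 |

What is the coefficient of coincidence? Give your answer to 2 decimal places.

The two most frequent reciprocal classes, d f s and + + +, are the parental types, so the F1 was d f s / + + +.
The two rarest classes, + f s and d + +, are the double crossovers. Comparing them with the parentals, only the d allele has switched, so d is the middle locus and the order is f – d – s.
f–d: (85 + 5)/1000 = 0.0900; d–s: (61 + 5)/1000 = 0.0660.
Expected DCO frequency = 0.0900 × 0.0660 ≈ 0.00594; observed = 5/1000 ≈ 0.00500.
Coefficient of coincidence = 0.00500/0.00594 ≈ 0.84.

0.84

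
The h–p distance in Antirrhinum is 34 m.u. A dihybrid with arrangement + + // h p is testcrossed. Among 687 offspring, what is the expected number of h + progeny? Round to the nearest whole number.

A map distance of 34 m.u. corresponds to a recombination frequency of 0.340.
The F1 is + + / h p, so h + is a recombinant gamete class with expected frequency r/2 = 0.340/2 = 0.1700.
Expected number = 0.1700 × 687 = 116.79 ≈ 117.

117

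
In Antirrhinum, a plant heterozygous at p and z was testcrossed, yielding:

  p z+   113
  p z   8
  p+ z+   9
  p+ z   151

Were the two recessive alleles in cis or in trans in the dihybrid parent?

trans

The two most frequent classes are p+ z (151) and p z+ (113); these are the parental (non-recombinant) types.
So the F1 carried p+ z on one chromosome and p z+ on the other — the recessive alleles are on opposite chromosomes (trans / repulsion).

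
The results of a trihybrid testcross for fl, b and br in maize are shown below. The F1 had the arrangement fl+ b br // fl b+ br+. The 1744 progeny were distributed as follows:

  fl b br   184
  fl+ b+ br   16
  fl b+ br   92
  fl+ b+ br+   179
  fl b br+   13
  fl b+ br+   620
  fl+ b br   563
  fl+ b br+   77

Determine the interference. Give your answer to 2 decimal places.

The two rarest classes, fl+ b+ br and fl b br+, are the double crossovers. Comparing them with the parentals, only the b allele has switched, so b is the middle locus and the order is fl – b – br.
fl–b: (363 + 29)/1744 = 0.2248; b–br: (169 + 29)/1744 = 0.1135.
Expected DCO frequency = 0.2248 × 0.1135 ≈ 0.02551; observed = 29/1744 ≈ 0.01663.
Coefficient of coincidence = 0.01663/0.02551 ≈ 0.65; interference = 1 − 0.65 = 0.35.

0.35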